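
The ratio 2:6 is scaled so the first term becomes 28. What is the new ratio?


Original ratio: 2:6
First term target: 28
Scale factor = 28 / 2 = 14
Multiply second term: 6 * 14 = 84
Equivalent ratio = 28:84

28:84


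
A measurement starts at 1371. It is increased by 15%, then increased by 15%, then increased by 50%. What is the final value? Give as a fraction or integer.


Start: 1371
Step 1: increase by 15% => multiply by 115/100
  1371 * 115/100 = 31533/20
Step 2: increase by 15% => multiply by 115/100
  31533/20 * 115/100 = 725259/400
Step 3: increase by 50% => multiply by 150/100
  725259/400 * 150/100 = 2175777/800
Final value = 2175777/800

2175777/800


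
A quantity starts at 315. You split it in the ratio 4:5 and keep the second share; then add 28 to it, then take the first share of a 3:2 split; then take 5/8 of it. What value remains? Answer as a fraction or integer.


Start with 315.
Step 1: Split 4:5, second share = 315 * 5/9 = 175
Step 2: Add 28: 175+28=203; split 3:2 first = 203*3/5 = 609/5
Step 3: Take 5/8: 609/5 * 5/8 = 609/8
Final result = 609/8

609/8


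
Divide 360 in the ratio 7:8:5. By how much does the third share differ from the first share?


Total parts = 7 + 8 + 5 = 20
Value per part = 360 / 20 = 18
Shares: 7*18=126, 8*18=144, 5*18=90
Third share = 90, first share = 126
Difference = |90 - 126| = 36

36


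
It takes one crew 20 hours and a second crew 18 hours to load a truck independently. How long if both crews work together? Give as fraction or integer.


Rate of A = 1/20 job per hour
Rate of B = 1/18 job per hour
Combined rate = 1/20 + 1/18
Find common denominator: (18 + 20)/(20*18) = 38/360
Combined rate = 19/180 job per hour
Time together = 1 / (19/180) = 180/19 hours

180/19


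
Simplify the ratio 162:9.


Find GCD(162, 9)
GCD = 9
Divide both by 9: 162/9 = 18, 9/9 = 1
Simplified ratio = 18:1

18:1


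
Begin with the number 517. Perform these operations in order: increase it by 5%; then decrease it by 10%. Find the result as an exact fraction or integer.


Start with 517.
Step 1: Increase by 5%: 517 * 105/100 = 10857/20
Step 2: Decrease by 10%: 10857/20 * 90/100 = 97713/200
Final result = 97713/200

97713/200


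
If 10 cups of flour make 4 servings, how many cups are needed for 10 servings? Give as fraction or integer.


Original: 10 cups for 4 servings
Target servings = 10
Scaling factor = 10/4
New amount = 10 * 10/4
= 100/4
= 25 cups

25


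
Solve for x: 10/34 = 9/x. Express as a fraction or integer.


Setting up: 10/34 = 9/x
Cross multiply: 10 * x = 34 * 9
10x = 306
x = 306/10
x = 153/5

153/5


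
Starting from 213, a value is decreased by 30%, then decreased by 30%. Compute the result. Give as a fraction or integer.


Start: 213
Step 1: decrease by 30% => multiply by 70/100
  213 * 70/100 = 1491/10
Step 2: decrease by 30% => multiply by 70/100
  1491/10 * 70/100 = 10437/100
Final value = 10437/100

10437/100


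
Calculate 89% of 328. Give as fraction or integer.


Compute 89% of 328
Convert percentage: 89% = 89/100
Multiply: 328 * 89/100
= 29192/100
= 7298/25

7298/25


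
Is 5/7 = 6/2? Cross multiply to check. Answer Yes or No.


Cross multiply to check 5/7 = 6/2
Left cross product: 5 * 2 = 10
Right cross product: 7 * 6 = 42
10 != 42
Not equal, so proportions differ => No

No


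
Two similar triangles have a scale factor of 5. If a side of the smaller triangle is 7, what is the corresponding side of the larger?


Similar triangles have proportional sides
Scale factor = 5
Smaller side = 7
Corresponding larger side = 7 * 5
= 35

35


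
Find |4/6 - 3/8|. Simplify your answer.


Simplify: 4/6 = 2/3 and 3/8 = 3/8
Find common denominator: LCD = 24
Convert: 16/24 and 9/24
Difference = |16 - 9|/24 = 7/24
Simplified = 7/24

7/24


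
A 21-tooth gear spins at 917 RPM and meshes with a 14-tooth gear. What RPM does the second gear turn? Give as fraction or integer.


Gear ratio: teeth_A * RPM_A = teeth_B * RPM_B
21 * 917 = 14 * RPM_B
19257 = 14 * RPM_B
RPM_B = 19257 / 14
RPM_B = 2751/2

2751/2


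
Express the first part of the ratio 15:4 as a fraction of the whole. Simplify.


Total parts = 15 + 4 = 19
First part fraction = 15/19
Simplify: 15/19 = 15/19

15/19


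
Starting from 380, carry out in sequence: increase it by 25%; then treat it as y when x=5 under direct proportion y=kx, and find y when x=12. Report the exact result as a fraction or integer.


Start with 380.
Step 1: Increase by 25%: 380 * 125/100 = 475
Step 2: Direct prop: k = (475)/5; new y = k*12 = 475*12/5 = 1140
Final result = 1140

1140


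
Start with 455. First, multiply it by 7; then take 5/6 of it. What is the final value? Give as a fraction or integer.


Start with 455.
Step 1: Multiply by 7: 455 * 7 = 3185
Step 2: Take 5/6: 3185 * 5/6 = 15925/6
Final result = 15925/6

15925/6


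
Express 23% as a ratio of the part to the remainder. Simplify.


Part = 23%, Remainder = 77%
Ratio = 23:77
GCD(23, 77) = 1
Simplify: 23:77 = 23:77

23:77


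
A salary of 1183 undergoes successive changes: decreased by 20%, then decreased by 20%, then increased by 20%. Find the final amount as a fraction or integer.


Start: 1183
Step 1: decrease by 20% => multiply by 80/100
  1183 * 80/100 = 4732/5
Step 2: decrease by 20% => multiply by 80/100
  4732/5 * 80/100 = 18928/25
Step 3: increase by 20% => multiply by 120/100
  18928/25 * 120/100 = 113568/125
Final value = 113568/125

113568/125


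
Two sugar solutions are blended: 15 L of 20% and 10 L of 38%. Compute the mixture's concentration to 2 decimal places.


Solute in mixture 1 = 20% of 15 L = 15*20/100 = 3 L
Solute in mixture 2 = 38% of 10 L = 10*38/100 = 19/5 L
Total solute = 3 + 19/5 = 34/5 L
Total volume = 15 + 10 = 25 L
Final concentration = 34/5/25 * 100 = 27.20%

27.20


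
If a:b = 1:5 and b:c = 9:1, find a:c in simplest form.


Given a:b = 1:5 and b:c = 9:1
Make b consistent. Multiply first ratio by 9: a:b = 9:45
Multiply second ratio by 5: b:c = 45:5
Now b = 45 in both, so a:b:c = 9:45:5
Therefore a:c = 9:5
Simplify by GCD: a:c = 9:5

9:5


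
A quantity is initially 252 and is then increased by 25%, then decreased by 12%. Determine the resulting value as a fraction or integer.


Start: 252
Step 1: increase by 25% => multiply by 125/100
  252 * 125/100 = 315
Step 2: decrease by 12% => multiply by 88/100
  315 * 88/100 = 1386/5
Final value = 1386/5

1386/5


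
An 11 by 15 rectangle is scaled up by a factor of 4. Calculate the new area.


Original dimensions: 11 x 15
Enlargement factor = 4
New width = 11 * 4 = 44
New height = 15 * 4 = 60
New area = 44 * 60 = 2640

2640


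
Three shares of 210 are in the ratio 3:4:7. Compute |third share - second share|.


Total parts = 3 + 4 + 7 = 14
Value per part = 210 / 14 = 15
Shares: 3*15=45, 4*15=60, 7*15=105
Third share = 105, second share = 60
Difference = |105 - 60| = 45

45


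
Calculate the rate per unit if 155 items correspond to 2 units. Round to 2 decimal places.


Total items = 155
Number of units = 2
Unit rate = 155 / 2
= 77.50 items per unit

77.50


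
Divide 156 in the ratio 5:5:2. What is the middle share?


Ratio = 5:5:2
Total parts = 5 + 5 + 2 = 12
Value per part = 156 / 12 = 13
First share = 5 * 13 = 65
Middle share = 5 * 13 = 65
Third share = 2 * 13 = 26

65


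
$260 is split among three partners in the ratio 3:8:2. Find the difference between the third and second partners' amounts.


Total parts = 3 + 8 + 2 = 13
Value per part = 260 / 13 = 20
Shares: 3*20=60, 8*20=160, 2*20=40
Third share = 40, second share = 160
Difference = |40 - 160| = 120

120


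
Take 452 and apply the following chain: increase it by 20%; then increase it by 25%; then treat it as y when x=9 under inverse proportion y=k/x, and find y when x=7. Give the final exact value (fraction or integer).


Start with 452.
Step 1: Increase by 20%: 452 * 120/100 = 2712/5
Step 2: Increase by 25%: 2712/5 * 125/100 = 678
Step 3: Inverse prop: k = (678)*9; new y = k/7 = 678*9/7 = 6102/7
Final result = 6102/7

6102/7


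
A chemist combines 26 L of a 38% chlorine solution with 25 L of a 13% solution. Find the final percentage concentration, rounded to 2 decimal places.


Solute in mixture 1 = 38% of 26 L = 26*38/100 = 247/25 L
Solute in mixture 2 = 13% of 25 L = 25*13/100 = 13/4 L
Total solute = 247/25 + 13/4 = 1313/100 L
Total volume = 26 + 25 = 51 L
Final concentration = 1313/100/51 * 100 = 25.75%

25.75


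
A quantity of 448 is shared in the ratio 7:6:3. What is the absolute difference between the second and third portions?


Total parts = 7 + 6 + 3 = 16
Value per part = 448 / 16 = 28
Shares: 7*28=196, 6*28=168, 3*28=84
Second share = 168, third share = 84
Difference = |168 - 84| = 84

84


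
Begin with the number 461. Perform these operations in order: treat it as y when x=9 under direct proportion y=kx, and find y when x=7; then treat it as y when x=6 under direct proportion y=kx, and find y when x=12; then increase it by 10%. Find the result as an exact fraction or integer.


Start with 461.
Step 1: Direct prop: k = (461)/9; new y = k*7 = 461*7/9 = 3227/9
Step 2: Direct prop: k = (3227/9)/6; new y = k*12 = 3227/9*12/6 = 6454/9
Step 3: Increase by 10%: 6454/9 * 110/100 = 35497/45
Final result = 35497/45

35497/45


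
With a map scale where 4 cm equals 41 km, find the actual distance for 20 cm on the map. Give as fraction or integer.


Map scale: 4 cm = 41 km
Measured distance on map = 20 cm
Set up proportion: 20 * 41 / 4
= 820 / 4
= 205 km

205


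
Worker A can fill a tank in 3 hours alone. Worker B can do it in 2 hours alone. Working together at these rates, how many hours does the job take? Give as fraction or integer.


Rate of A = 1/3 job per hour
Rate of B = 1/2 job per hour
Combined rate = 1/3 + 1/2
Find common denominator: (2 + 3)/(3*2) = 5/6
Combined rate = 5/6 job per hour
Time together = 1 / (5/6) = 6/5 hours

6/5


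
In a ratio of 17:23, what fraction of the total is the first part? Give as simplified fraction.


Total parts = 17 + 23 = 40
First part fraction = 17/40
Simplify: 17/40 = 17/40

17/40


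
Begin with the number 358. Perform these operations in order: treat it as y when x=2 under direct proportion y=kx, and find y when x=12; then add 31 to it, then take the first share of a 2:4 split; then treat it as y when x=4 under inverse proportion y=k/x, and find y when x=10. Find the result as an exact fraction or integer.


Start with 358.
Step 1: Direct prop: k = (358)/2; new y = k*12 = 358*12/2 = 2148
Step 2: Add 31: 2148+31=2179; split 2:4 first = 2179*2/6 = 2179/3
Step 3: Inverse prop: k = (2179/3)*4; new y = k/10 = 2179/3*4/10 = 4358/15
Final result = 4358/15

4358/15


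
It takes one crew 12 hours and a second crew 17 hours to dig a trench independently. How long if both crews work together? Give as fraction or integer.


Rate of A = 1/12 job per hour
Rate of B = 1/17 job per hour
Combined rate = 1/12 + 1/17
Find common denominator: (17 + 12)/(12*17) = 29/204
Combined rate = 29/204 job per hour
Time together = 1 / (29/204) = 204/29 hours

204/29


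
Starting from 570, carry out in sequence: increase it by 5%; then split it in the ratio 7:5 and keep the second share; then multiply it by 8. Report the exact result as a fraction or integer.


Start with 570.
Step 1: Increase by 5%: 570 * 105/100 = 1197/2
Step 2: Split 7:5, second share = 1197/2 * 5/12 = 1995/8
Step 3: Multiply by 8: 1995/8 * 8 = 1995
Final result = 1995

1995


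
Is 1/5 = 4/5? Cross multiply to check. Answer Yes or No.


Cross multiply to check 1/5 = 4/5
Left cross product: 1 * 5 = 5
Right cross product: 5 * 4 = 20
5 != 20
Not equal, so proportions differ => No

No


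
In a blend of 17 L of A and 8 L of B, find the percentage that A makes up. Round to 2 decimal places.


Volume of A = 17 L
Volume of B = 8 L
Total volume = 17 + 8 = 25 L
Percentage of A = (17/25) * 100
= 68.00%

68.00


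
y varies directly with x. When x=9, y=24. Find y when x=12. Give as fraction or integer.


Direct proportion: y = kx
Find k: k = 24/9 = 8/3
Compute y at x=12: y = 8/3 * 12
y = 32

32


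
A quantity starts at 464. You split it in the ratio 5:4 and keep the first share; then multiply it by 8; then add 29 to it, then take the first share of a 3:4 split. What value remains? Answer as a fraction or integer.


Start with 464.
Step 1: Split 5:4, first share = 464 * 5/9 = 2320/9
Step 2: Multiply by 8: 2320/9 * 8 = 18560/9
Step 3: Add 29: 18560/9+29=18821/9; split 3:4 first = 18821/9*3/7 = 18821/21
Final result = 18821/21

18821/21


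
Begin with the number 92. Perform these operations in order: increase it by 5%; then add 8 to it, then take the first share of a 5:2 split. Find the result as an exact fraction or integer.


Start with 92.
Step 1: Increase by 5%: 92 * 105/100 = 483/5
Step 2: Add 8: 483/5+8=523/5; split 5:2 first = 523/5*5/7 = 523/7
Final result = 523/7

523/7


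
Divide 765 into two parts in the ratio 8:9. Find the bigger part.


Total parts = 8 + 9 = 17
Value per part = 765 / 17 = 45
First share = 8 * 45 = 360
Second share = 9 * 45 = 405
Larger share = 405

405


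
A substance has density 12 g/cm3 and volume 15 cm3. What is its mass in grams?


Using mass = density * volume
Density = 12 g/cm3
Volume = 15 cm3
Mass = 12 * 15
= 180 g

180


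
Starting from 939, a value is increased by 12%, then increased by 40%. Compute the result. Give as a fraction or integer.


Start: 939
Step 1: increase by 12% => multiply by 112/100
  939 * 112/100 = 26292/25
Step 2: increase by 40% => multiply by 140/100
  26292/25 * 140/100 = 184044/125
Final value = 184044/125

184044/125


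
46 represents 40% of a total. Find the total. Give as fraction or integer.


Given: 46 is 40% of the whole
Set up: 46 = 40/100 * whole
whole = 46 * 100 / 40
whole = 4600 / 40
whole = 115

115


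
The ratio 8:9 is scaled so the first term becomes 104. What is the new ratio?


Original ratio: 8:9
First term target: 104
Scale factor = 104 / 8 = 13
Multiply second term: 9 * 13 = 117
Equivalent ratio = 104:117

104:117


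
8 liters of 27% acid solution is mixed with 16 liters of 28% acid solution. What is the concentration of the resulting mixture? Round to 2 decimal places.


Solute in mixture 1 = 27% of 8 L = 8*27/100 = 54/25 L
Solute in mixture 2 = 28% of 16 L = 16*28/100 = 112/25 L
Total solute = 54/25 + 112/25 = 166/25 L
Total volume = 8 + 16 = 24 L
Final concentration = 166/25/24 * 100 = 27.67%

27.67


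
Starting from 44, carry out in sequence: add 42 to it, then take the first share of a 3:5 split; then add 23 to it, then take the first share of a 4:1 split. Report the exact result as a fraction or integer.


Start with 44.
Step 1: Add 42: 44+42=86; split 3:5 first = 86*3/8 = 129/4
Step 2: Add 23: 129/4+23=221/4; split 4:1 first = 221/4*4/5 = 221/5
Final result = 221/5

221/5


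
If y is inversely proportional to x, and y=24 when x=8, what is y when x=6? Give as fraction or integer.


Inverse proportion: y = k/x
Find k: k = 8 * 24 = 192
Compute y at x=6: y = 192/6
y = 32

32


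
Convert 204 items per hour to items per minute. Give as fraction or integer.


Converting from per hour to per minute
Rate = 204 items per hour
Divide by 60: 204/60
= 17/5 items per minute

17/5


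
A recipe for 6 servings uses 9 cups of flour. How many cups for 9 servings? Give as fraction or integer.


Original: 9 cups for 6 servings
Target servings = 9
Scaling factor = 9/6
New amount = 9 * 9/6
= 81/6
= 27/2 cups

27/2


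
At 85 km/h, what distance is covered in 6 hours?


Using distance = speed * time
Speed = 85 km/h
Time = 6 hours
Distance = 85 * 6
= 510 km

510


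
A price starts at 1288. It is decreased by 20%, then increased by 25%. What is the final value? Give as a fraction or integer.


Start: 1288
Step 1: decrease by 20% => multiply by 80/100
  1288 * 80/100 = 5152/5
Step 2: increase by 25% => multiply by 125/100
  5152/5 * 125/100 = 1288
Final value = 1288

1288


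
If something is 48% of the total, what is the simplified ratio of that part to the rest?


Part = 48%, Remainder = 52%
Ratio = 48:52
GCD(48, 52) = 4
Simplify: 12:13 = 12:13

12:13


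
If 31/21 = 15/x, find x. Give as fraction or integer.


Setting up: 31/21 = 15/x
Cross multiply: 31 * x = 21 * 15
31x = 315
x = 315/31
x = 315/31

315/31


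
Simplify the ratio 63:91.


Find GCD(63, 91)
GCD = 7
Divide both by 7: 63/7 = 9, 91/7 = 13
Simplified ratio = 9:13

9:13


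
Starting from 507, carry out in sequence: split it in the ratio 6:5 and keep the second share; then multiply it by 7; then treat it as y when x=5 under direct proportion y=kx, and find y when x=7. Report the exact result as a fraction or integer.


Start with 507.
Step 1: Split 6:5, second share = 507 * 5/11 = 2535/11
Step 2: Multiply by 7: 2535/11 * 7 = 17745/11
Step 3: Direct prop: k = (17745/11)/5; new y = k*7 = 17745/11*7/5 = 24843/11
Final result = 24843/11

24843/11


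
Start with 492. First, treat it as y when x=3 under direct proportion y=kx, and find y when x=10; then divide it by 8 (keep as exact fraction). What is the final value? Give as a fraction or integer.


Start with 492.
Step 1: Direct prop: k = (492)/3; new y = k*10 = 492*10/3 = 1640
Step 2: Divide by 8: 1640 / 8 = 205
Final result = 205

205


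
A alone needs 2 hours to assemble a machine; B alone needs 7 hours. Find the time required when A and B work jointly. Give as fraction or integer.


Rate of A = 1/2 job per hour
Rate of B = 1/7 job per hour
Combined rate = 1/2 + 1/7
Find common denominator: (7 + 2)/(2*7) = 9/14
Combined rate = 9/14 job per hour
Time together = 1 / (9/14) = 14/9 hours

14/9


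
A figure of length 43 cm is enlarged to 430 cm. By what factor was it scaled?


Original length = 43 cm
Scaled length = 430 cm
Scale factor = 430 / 43
= 10

10


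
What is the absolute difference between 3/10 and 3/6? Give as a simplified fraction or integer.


Simplify: 3/10 = 3/10 and 3/6 = 1/2
Find common denominator: LCD = 10
Convert: 3/10 and 5/10
Difference = |3 - 5|/10 = 2/10
Simplified = 1/5

1/5


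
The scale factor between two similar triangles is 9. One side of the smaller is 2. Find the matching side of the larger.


Similar triangles have proportional sides
Scale factor = 9
Smaller side = 2
Corresponding larger side = 2 * 9
= 18

18


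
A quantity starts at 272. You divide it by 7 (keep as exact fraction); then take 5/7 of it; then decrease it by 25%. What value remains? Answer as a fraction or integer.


Start with 272.
Step 1: Divide by 7: 272 / 7 = 272/7
Step 2: Take 5/7: 272/7 * 5/7 = 1360/49
Step 3: Decrease by 25%: 1360/49 * 75/100 = 1020/49
Final result = 1020/49

1020/49


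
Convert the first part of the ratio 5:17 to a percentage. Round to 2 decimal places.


Total parts = 5 + 17 = 22
First part fraction = 5/22
Percentage = (5/22) * 100
= 0.227273 * 100
= 22.73%

22.73


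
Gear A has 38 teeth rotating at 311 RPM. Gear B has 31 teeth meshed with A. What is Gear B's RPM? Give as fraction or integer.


Gear ratio: teeth_A * RPM_A = teeth_B * RPM_B
38 * 311 = 31 * RPM_B
11818 = 31 * RPM_B
RPM_B = 11818 / 31
RPM_B = 11818/31

11818/31


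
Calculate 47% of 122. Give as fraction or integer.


Compute 47% of 122
Convert percentage: 47% = 47/100
Multiply: 122 * 47/100
= 5734/100
= 2867/50

2867/50


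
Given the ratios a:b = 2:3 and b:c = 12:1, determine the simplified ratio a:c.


Given a:b = 2:3 and b:c = 12:1
Make b consistent. Multiply first ratio by 12: a:b = 24:36
Multiply second ratio by 3: b:c = 36:3
Now b = 36 in both, so a:b:c = 24:36:3
Therefore a:c = 24:3
Simplify by GCD: a:c = 8:1

8:1


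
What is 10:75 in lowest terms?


Find GCD(10, 75)
GCD = 5
Divide both by 5: 10/5 = 2, 75/5 = 15
Simplified ratio = 2:15

2:15


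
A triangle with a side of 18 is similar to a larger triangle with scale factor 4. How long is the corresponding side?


Similar triangles have proportional sides
Scale factor = 4
Smaller side = 18
Corresponding larger side = 18 * 4
= 72

72


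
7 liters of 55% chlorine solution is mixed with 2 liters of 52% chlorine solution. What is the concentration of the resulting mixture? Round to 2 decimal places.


Solute in mixture 1 = 55% of 7 L = 7*55/100 = 77/20 L
Solute in mixture 2 = 52% of 2 L = 2*52/100 = 26/25 L
Total solute = 77/20 + 26/25 = 489/100 L
Total volume = 7 + 2 = 9 L
Final concentration = 489/100/9 * 100 = 54.33%

54.33


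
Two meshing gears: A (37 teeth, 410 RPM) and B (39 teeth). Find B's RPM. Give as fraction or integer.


Gear ratio: teeth_A * RPM_A = teeth_B * RPM_B
37 * 410 = 39 * RPM_B
15170 = 39 * RPM_B
RPM_B = 15170 / 39
RPM_B = 15170/39

15170/39


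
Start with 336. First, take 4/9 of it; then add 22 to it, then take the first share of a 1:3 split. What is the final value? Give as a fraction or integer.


Start with 336.
Step 1: Take 4/9: 336 * 4/9 = 448/3
Step 2: Add 22: 448/3+22=514/3; split 1:3 first = 514/3*1/4 = 257/6
Final result = 257/6

257/6


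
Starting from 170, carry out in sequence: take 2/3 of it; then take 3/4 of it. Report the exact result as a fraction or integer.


Start with 170.
Step 1: Take 2/3: 170 * 2/3 = 340/3
Step 2: Take 3/4: 340/3 * 3/4 = 85
Final result = 85

85


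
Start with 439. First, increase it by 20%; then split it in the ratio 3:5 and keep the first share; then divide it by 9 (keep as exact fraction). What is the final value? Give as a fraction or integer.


Start with 439.
Step 1: Increase by 20%: 439 * 120/100 = 2634/5
Step 2: Split 3:5, first share = 2634/5 * 3/8 = 3951/20
Step 3: Divide by 9: 3951/20 / 9 = 439/20
Final result = 439/20

439/20


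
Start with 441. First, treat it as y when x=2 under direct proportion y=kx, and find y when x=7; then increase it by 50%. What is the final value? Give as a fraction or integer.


Start with 441.
Step 1: Direct prop: k = (441)/2; new y = k*7 = 441*7/2 = 3087/2
Step 2: Increase by 50%: 3087/2 * 150/100 = 9261/4
Final result = 9261/4

9261/4


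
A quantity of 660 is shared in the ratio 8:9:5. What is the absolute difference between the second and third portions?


Total parts = 8 + 9 + 5 = 22
Value per part = 660 / 22 = 30
Shares: 8*30=240, 9*30=270, 5*30=150
Second share = 270, third share = 150
Difference = |270 - 150| = 120

120


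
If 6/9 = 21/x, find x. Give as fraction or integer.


Setting up: 6/9 = 21/x
Cross multiply: 6 * x = 9 * 21
6x = 189
x = 189/6
x = 63/2

63/2


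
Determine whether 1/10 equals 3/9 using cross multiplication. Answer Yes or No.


Cross multiply to check 1/10 = 3/9
Left cross product: 1 * 9 = 9
Right cross product: 10 * 3 = 30
9 != 30
Not equal, so proportions differ => No

No


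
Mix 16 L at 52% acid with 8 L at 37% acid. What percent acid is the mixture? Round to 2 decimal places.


Solute in mixture 1 = 52% of 16 L = 16*52/100 = 208/25 L
Solute in mixture 2 = 37% of 8 L = 8*37/100 = 74/25 L
Total solute = 208/25 + 74/25 = 282/25 L
Total volume = 16 + 8 = 24 L
Final concentration = 282/25/24 * 100 = 47.00%

47.00


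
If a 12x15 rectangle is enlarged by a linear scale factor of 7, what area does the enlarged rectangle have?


Original dimensions: 12 x 15
Enlargement factor = 7
New width = 12 * 7 = 84
New height = 15 * 7 = 105
New area = 84 * 105 = 8820

8820


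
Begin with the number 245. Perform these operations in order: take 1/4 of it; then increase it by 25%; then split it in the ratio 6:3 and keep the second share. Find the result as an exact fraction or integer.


Start with 245.
Step 1: Take 1/4: 245 * 1/4 = 245/4
Step 2: Increase by 25%: 245/4 * 125/100 = 1225/16
Step 3: Split 6:3, second share = 1225/16 * 3/9 = 1225/48
Final result = 1225/48

1225/48


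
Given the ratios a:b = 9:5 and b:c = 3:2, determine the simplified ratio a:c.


Given a:b = 9:5 and b:c = 3:2
Make b consistent. Multiply first ratio by 3: a:b = 27:15
Multiply second ratio by 5: b:c = 15:10
Now b = 15 in both, so a:b:c = 27:15:10
Therefore a:c = 27:10
Simplify by GCD: a:c = 27:10

27:10


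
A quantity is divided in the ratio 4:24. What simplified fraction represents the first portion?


Total parts = 4 + 24 = 28
First part fraction = 4/28
Simplify: 4/28 = 1/7

1/7


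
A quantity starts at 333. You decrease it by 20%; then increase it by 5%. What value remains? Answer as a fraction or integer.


Start with 333.
Step 1: Decrease by 20%: 333 * 80/100 = 1332/5
Step 2: Increase by 5%: 1332/5 * 105/100 = 6993/25
Final result = 6993/25

6993/25


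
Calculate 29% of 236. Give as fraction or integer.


Compute 29% of 236
Convert percentage: 29% = 29/100
Multiply: 236 * 29/100
= 6844/100
= 1711/25

1711/25


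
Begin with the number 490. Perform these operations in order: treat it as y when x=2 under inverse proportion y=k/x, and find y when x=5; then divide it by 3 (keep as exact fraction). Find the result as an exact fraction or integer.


Start with 490.
Step 1: Inverse prop: k = (490)*2; new y = k/5 = 490*2/5 = 196
Step 2: Divide by 3: 196 / 3 = 196/3
Final result = 196/3

196/3


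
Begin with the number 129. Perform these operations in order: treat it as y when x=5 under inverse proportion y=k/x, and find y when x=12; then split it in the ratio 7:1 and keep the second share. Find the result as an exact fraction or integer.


Start with 129.
Step 1: Inverse prop: k = (129)*5; new y = k/12 = 129*5/12 = 215/4
Step 2: Split 7:1, second share = 215/4 * 1/8 = 215/32
Final result = 215/32

215/32


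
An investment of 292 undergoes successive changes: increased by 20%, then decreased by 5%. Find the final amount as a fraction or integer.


Start: 292
Step 1: increase by 20% => multiply by 120/100
  292 * 120/100 = 1752/5
Step 2: decrease by 5% => multiply by 95/100
  1752/5 * 95/100 = 8322/25
Final value = 8322/25

8322/25


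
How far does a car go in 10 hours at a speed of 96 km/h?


Using distance = speed * time
Speed = 96 km/h
Time = 10 hours
Distance = 96 * 10
= 960 km

960


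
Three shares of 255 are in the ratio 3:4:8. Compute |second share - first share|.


Total parts = 3 + 4 + 8 = 15
Value per part = 255 / 15 = 17
Shares: 3*17=51, 4*17=68, 8*17=136
Second share = 68, first share = 51
Difference = |68 - 51| = 17

17


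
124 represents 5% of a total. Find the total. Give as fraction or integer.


Given: 124 is 5% of the whole
Set up: 124 = 5/100 * whole
whole = 124 * 100 / 5
whole = 12400 / 5
whole = 2480

2480


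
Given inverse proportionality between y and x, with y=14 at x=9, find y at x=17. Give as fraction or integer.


Inverse proportion: y = k/x
Find k: k = 9 * 14 = 126
Compute y at x=17: y = 126/17
y = 126/17

126/17


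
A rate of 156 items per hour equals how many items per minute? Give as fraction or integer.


Converting from per hour to per minute
Rate = 156 items per hour
Divide by 60: 156/60
= 13/5 items per minute

13/5


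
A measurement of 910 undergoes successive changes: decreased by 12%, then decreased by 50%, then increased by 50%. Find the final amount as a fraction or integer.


Start: 910
Step 1: decrease by 12% => multiply by 88/100
  910 * 88/100 = 4004/5
Step 2: decrease by 50% => multiply by 50/100
  4004/5 * 50/100 = 2002/5
Step 3: increase by 50% => multiply by 150/100
  2002/5 * 150/100 = 3003/5
Final value = 3003/5

3003/5


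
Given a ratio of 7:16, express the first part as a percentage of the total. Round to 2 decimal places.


Total parts = 7 + 16 = 23
First part fraction = 7/23
Percentage = (7/23) * 100
= 0.304348 * 100
= 30.43%

30.43


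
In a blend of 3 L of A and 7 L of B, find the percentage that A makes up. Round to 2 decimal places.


Volume of A = 3 L
Volume of B = 7 L
Total volume = 3 + 7 = 10 L
Percentage of A = (3/10) * 100
= 30.00%

30.00


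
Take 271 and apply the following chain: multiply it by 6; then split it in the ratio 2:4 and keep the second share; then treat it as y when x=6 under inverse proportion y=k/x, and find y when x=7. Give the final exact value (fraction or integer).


Start with 271.
Step 1: Multiply by 6: 271 * 6 = 1626
Step 2: Split 2:4, second share = 1626 * 4/6 = 1084
Step 3: Inverse prop: k = (1084)*6; new y = k/7 = 1084*6/7 = 6504/7
Final result = 6504/7

6504/7


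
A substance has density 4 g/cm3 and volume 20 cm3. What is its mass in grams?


Using mass = density * volume
Density = 4 g/cm3
Volume = 20 cm3
Mass = 4 * 20
= 80 g

80


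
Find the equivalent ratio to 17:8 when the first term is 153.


Original ratio: 17:8
First term target: 153
Scale factor = 153 / 17 = 9
Multiply second term: 8 * 9 = 72
Equivalent ratio = 153:72

153:72


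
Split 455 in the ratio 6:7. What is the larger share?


Total parts = 6 + 7 = 13
Value per part = 455 / 13 = 35
First share = 6 * 35 = 210
Second share = 7 * 35 = 245
Larger share = 245

245


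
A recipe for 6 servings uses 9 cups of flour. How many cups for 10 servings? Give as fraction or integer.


Original: 9 cups for 6 servings
Target servings = 10
Scaling factor = 10/6
New amount = 9 * 10/6
= 90/6
= 15 cups

15


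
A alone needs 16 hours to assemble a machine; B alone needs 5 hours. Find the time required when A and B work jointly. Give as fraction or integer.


Rate of A = 1/16 job per hour
Rate of B = 1/5 job per hour
Combined rate = 1/16 + 1/5
Find common denominator: (5 + 16)/(16*5) = 21/80
Combined rate = 21/80 job per hour
Time together = 1 / (21/80) = 80/21 hours

80/21


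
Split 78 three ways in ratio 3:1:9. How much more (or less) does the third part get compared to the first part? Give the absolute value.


Total parts = 3 + 1 + 9 = 13
Value per part = 78 / 13 = 6
Shares: 3*6=18, 1*6=6, 9*6=54
Third share = 54, first share = 18
Difference = |54 - 18| = 36

36


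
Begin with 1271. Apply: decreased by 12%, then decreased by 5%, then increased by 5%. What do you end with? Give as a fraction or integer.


Start: 1271
Step 1: decrease by 12% => multiply by 88/100
  1271 * 88/100 = 27962/25
Step 2: decrease by 5% => multiply by 95/100
  27962/25 * 95/100 = 265639/250
Step 3: increase by 5% => multiply by 105/100
  265639/250 * 105/100 = 5578419/5000
Final value = 5578419/5000

5578419/5000


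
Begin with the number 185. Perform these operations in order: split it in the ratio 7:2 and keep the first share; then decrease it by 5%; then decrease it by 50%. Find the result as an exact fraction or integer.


Start with 185.
Step 1: Split 7:2, first share = 185 * 7/9 = 1295/9
Step 2: Decrease by 5%: 1295/9 * 95/100 = 4921/36
Step 3: Decrease by 50%: 4921/36 * 50/100 = 4921/72
Final result = 4921/72

4921/72


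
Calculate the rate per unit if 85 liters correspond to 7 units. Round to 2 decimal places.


Total liters = 85
Number of units = 7
Unit rate = 85 / 7
= 12.14 liters per unit

12.14


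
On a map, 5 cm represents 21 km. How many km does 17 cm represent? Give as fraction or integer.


Map scale: 5 cm = 21 km
Measured distance on map = 17 cm
Set up proportion: 17 * 21 / 5
= 357 / 5
= 357/5 km

357/5


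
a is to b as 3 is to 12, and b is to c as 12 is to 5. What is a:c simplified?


Given a:b = 3:12 and b:c = 12:5
Make b consistent. Multiply first ratio by 12: a:b = 36:144
Multiply second ratio by 12: b:c = 144:60
Now b = 144 in both, so a:b:c = 36:144:60
Therefore a:c = 36:60
Simplify by GCD: a:c = 3:5

3:5


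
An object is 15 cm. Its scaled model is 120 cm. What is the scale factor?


Original length = 15 cm
Scaled length = 120 cm
Scale factor = 120 / 15
= 8

8


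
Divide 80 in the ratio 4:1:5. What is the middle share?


Ratio = 4:1:5
Total parts = 4 + 1 + 5 = 10
Value per part = 80 / 10 = 8
First share = 4 * 8 = 32
Middle share = 1 * 8 = 8
Third share = 5 * 8 = 40

8


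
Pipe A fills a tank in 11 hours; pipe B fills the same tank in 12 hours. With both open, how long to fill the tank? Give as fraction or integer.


Rate of A = 1/11 job per hour
Rate of B = 1/12 job per hour
Combined rate = 1/11 + 1/12
Find common denominator: (12 + 11)/(11*12) = 23/132
Combined rate = 23/132 job per hour
Time together = 1 / (23/132) = 132/23 hours

132/23


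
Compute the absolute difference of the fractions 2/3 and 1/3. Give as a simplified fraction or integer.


Simplify: 2/3 = 2/3 and 1/3 = 1/3
Find common denominator: LCD = 3
Convert: 2/3 and 1/3
Difference = |2 - 1|/3 = 1/3
Simplified = 1/3

1/3


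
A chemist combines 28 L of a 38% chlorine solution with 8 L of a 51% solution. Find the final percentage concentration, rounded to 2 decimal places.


Solute in mixture 1 = 38% of 28 L = 28*38/100 = 266/25 L
Solute in mixture 2 = 51% of 8 L = 8*51/100 = 102/25 L
Total solute = 266/25 + 102/25 = 368/25 L
Total volume = 28 + 8 = 36 L
Final concentration = 368/25/36 * 100 = 40.89%

40.89


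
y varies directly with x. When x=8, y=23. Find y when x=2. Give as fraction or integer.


Direct proportion: y = kx
Find k: k = 23/8 = 23/8
Compute y at x=2: y = 23/8 * 2
y = 23/4

23/4


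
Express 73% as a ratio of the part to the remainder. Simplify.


Part = 73%, Remainder = 27%
Ratio = 73:27
GCD(73, 27) = 1
Simplify: 73:27 = 73:27

73:27


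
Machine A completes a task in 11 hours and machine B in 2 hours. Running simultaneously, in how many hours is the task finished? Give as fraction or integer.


Rate of A = 1/11 job per hour
Rate of B = 1/2 job per hour
Combined rate = 1/11 + 1/2
Find common denominator: (2 + 11)/(11*2) = 13/22
Combined rate = 13/22 job per hour
Time together = 1 / (13/22) = 22/13 hours

22/13


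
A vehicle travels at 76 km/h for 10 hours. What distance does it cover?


Using distance = speed * time
Speed = 76 km/h
Time = 10 hours
Distance = 76 * 10
= 760 km

760


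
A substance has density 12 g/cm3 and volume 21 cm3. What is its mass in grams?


Using mass = density * volume
Density = 12 g/cm3
Volume = 21 cm3
Mass = 12 * 21
= 252 g

252


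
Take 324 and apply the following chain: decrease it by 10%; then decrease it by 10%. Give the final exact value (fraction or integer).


Start with 324.
Step 1: Decrease by 10%: 324 * 90/100 = 1458/5
Step 2: Decrease by 10%: 1458/5 * 90/100 = 6561/25
Final result = 6561/25

6561/25


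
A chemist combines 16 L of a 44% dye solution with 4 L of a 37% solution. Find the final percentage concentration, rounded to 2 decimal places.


Solute in mixture 1 = 44% of 16 L = 16*44/100 = 176/25 L
Solute in mixture 2 = 37% of 4 L = 4*37/100 = 37/25 L
Total solute = 176/25 + 37/25 = 213/25 L
Total volume = 16 + 4 = 20 L
Final concentration = 213/25/20 * 100 = 42.60%

42.60


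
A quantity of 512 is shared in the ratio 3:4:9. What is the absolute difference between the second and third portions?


Total parts = 3 + 4 + 9 = 16
Value per part = 512 / 16 = 32
Shares: 3*32=96, 4*32=128, 9*32=288
Second share = 128, third share = 288
Difference = |128 - 288| = 160

160


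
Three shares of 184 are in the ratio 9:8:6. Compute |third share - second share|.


Total parts = 9 + 8 + 6 = 23
Value per part = 184 / 23 = 8
Shares: 9*8=72, 8*8=64, 6*8=48
Third share = 48, second share = 64
Difference = |48 - 64| = 16

16


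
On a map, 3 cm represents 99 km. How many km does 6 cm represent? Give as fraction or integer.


Map scale: 3 cm = 99 km
Measured distance on map = 6 cm
Set up proportion: 6 * 99 / 3
= 594 / 3
= 198 km

198


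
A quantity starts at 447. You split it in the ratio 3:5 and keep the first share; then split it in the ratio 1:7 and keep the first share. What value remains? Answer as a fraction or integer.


Start with 447.
Step 1: Split 3:5, first share = 447 * 3/8 = 1341/8
Step 2: Split 1:7, first share = 1341/8 * 1/8 = 1341/64
Final result = 1341/64

1341/64


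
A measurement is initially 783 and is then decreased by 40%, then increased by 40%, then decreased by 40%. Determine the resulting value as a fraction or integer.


Start: 783
Step 1: decrease by 40% => multiply by 60/100
  783 * 60/100 = 2349/5
Step 2: increase by 40% => multiply by 140/100
  2349/5 * 140/100 = 16443/25
Step 3: decrease by 40% => multiply by 60/100
  16443/25 * 60/100 = 49329/125
Final value = 49329/125

49329/125


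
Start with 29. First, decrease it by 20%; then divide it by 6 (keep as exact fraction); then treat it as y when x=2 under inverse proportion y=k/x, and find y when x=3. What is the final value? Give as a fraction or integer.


Start with 29.
Step 1: Decrease by 20%: 29 * 80/100 = 116/5
Step 2: Divide by 6: 116/5 / 6 = 58/15
Step 3: Inverse prop: k = (58/15)*2; new y = k/3 = 58/15*2/3 = 116/45
Final result = 116/45

116/45


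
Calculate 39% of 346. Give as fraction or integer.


Compute 39% of 346
Convert percentage: 39% = 39/100
Multiply: 346 * 39/100
= 13494/100
= 6747/50

6747/50


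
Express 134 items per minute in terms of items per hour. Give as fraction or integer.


Converting from per minute to per hour
Rate = 134 items per minute
Multiply by 60: 134 * 60
= 8040 items per hour

8040


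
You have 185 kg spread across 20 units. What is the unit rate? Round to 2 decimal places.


Total kg = 185
Number of units = 20
Unit rate = 185 / 20
= 9.25 kg per unit

9.25


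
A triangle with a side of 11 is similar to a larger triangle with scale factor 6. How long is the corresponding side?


Similar triangles have proportional sides
Scale factor = 6
Smaller side = 11
Corresponding larger side = 11 * 6
= 66

66


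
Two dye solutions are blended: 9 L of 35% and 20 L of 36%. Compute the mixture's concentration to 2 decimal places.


Solute in mixture 1 = 35% of 9 L = 9*35/100 = 63/20 L
Solute in mixture 2 = 36% of 20 L = 20*36/100 = 36/5 L
Total solute = 63/20 + 36/5 = 207/20 L
Total volume = 9 + 20 = 29 L
Final concentration = 207/20/29 * 100 = 35.69%

35.69


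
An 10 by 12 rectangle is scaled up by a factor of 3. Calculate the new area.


Original dimensions: 10 x 12
Enlargement factor = 3
New width = 10 * 3 = 30
New height = 12 * 3 = 36
New area = 30 * 36 = 1080

1080


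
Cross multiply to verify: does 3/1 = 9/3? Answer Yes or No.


Cross multiply to check 3/1 = 9/3
Left cross product: 3 * 3 = 9
Right cross product: 1 * 9 = 9
9 = 9
Equal, so proportions match => Yes

Yes


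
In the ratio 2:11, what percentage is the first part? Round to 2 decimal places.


Total parts = 2 + 11 = 13
First part fraction = 2/13
Percentage = (2/13) * 100
= 0.153846 * 100
= 15.38%

15.38


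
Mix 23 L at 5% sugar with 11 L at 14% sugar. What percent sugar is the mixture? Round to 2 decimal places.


Solute in mixture 1 = 5% of 23 L = 23*5/100 = 23/20 L
Solute in mixture 2 = 14% of 11 L = 11*14/100 = 77/50 L
Total solute = 23/20 + 77/50 = 269/100 L
Total volume = 23 + 11 = 34 L
Final concentration = 269/100/34 * 100 = 7.91%

7.91


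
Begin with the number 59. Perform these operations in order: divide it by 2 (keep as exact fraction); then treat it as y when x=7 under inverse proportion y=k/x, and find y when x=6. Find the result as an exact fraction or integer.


Start with 59.
Step 1: Divide by 2: 59 / 2 = 59/2
Step 2: Inverse prop: k = (59/2)*7; new y = k/6 = 59/2*7/6 = 413/12
Final result = 413/12

413/12


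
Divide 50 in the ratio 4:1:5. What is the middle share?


Ratio = 4:1:5
Total parts = 4 + 1 + 5 = 10
Value per part = 50 / 10 = 5
First share = 4 * 5 = 20
Middle share = 1 * 5 = 5
Third share = 5 * 5 = 25

5


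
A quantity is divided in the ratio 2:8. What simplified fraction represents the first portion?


Total parts = 2 + 8 = 10
First part fraction = 2/10
Simplify: 2/10 = 1/5

1/5


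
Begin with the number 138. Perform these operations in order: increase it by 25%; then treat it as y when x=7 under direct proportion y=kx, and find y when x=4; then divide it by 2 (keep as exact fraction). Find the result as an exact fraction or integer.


Start with 138.
Step 1: Increase by 25%: 138 * 125/100 = 345/2
Step 2: Direct prop: k = (345/2)/7; new y = k*4 = 345/2*4/7 = 690/7
Step 3: Divide by 2: 690/7 / 2 = 345/7
Final result = 345/7

345/7
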